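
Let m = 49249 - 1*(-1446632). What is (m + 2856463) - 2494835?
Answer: 1857509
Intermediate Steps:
m = 1495881 (m = 49249 + 1446632 = 1495881)
(m + 2856463) - 2494835 = (1495881 + 2856463) - 2494835 = 4352344 - 2494835 = 1857509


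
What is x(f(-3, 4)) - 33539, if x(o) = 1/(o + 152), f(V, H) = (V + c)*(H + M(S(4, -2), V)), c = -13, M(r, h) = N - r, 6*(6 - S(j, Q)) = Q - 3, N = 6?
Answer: -10195853/304 ≈ -33539.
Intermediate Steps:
S(j, Q) = 13/2 - Q/6 (S(j, Q) = 6 - (Q - 3)/6 = 6 - (-3 + Q)/6 = 6 + (½ - Q/6) = 13/2 - Q/6)
M(r, h) = 6 - r
f(V, H) = (-13 + V)*(-⅚ + H) (f(V, H) = (V - 13)*(H + (6 - (13/2 - ⅙*(-2)))) = (-13 + V)*(H + (6 - (13/2 + ⅓))) = (-13 + V)*(H + (6 - 1*41/6)) = (-13 + V)*(H + (6 - 41/6)) = (-13 + V)*(H - ⅚) = (-13 + V)*(-⅚ + H))
x(o) = 1/(152 + o)
x(f(-3, 4)) - 33539 = 1/(152 + (65/6 - 13*4 - ⅚*(-3) + 4*(-3))) - 33539 = 1/(152 + (65/6 - 52 + 5/2 - 12)) - 33539 = 1/(152 - 152/3) - 33539 = 1/(304/3) - 33539 = 3/304 - 33539 = -10195853/304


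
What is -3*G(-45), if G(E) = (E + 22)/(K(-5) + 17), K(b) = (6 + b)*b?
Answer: 23/4 ≈ 5.7500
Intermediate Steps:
K(b) = b*(6 + b)
G(E) = 11/6 + E/12 (G(E) = (E + 22)/(-5*(6 - 5) + 17) = (22 + E)/(-5*1 + 17) = (22 + E)/(-5 + 17) = (22 + E)/12 = (22 + E)*(1/12) = 11/6 + E/12)
-3*G(-45) = -3*(11/6 + (1/12)*(-45)) = -3*(11/6 - 15/4) = -3*(-23/12) = 23/4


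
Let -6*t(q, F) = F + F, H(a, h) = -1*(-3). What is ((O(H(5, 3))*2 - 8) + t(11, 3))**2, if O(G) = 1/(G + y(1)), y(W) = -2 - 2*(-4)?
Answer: 6241/81 ≈ 77.049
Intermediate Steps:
H(a, h) = 3
y(W) = 6 (y(W) = -2 + 8 = 6)
t(q, F) = -F/3 (t(q, F) = -(F + F)/6 = -F/3)
O(G) = 1/(6 + G) (O(G) = 1/(G + 6) = 1/(6 + G))
((O(H(5, 3))*2 - 8) + t(11, 3))**2 = ((2/(6 + 3) - 8) - 1/3*3)**2 = ((2/9 - 8) - 1)**2 = (-70/9 - 1)**2 = (-79/9)**2 = 6241/81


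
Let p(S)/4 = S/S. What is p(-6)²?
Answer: 16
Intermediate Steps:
p(S) = 4 (p(S) = 4*(S/S) = 4*1 = 4)
p(-6)² = 4² = 16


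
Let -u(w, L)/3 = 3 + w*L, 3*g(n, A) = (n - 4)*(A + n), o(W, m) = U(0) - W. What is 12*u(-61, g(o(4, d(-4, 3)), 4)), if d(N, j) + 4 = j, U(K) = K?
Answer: -108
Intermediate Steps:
d(N, j) = -4 + j
o(W, m) = -W (o(W, m) = 0 - W = -W)
g(n, A) = (-4 + n)*(A + n)/3 (g(n, A) = ((n - 4)*(A + n))/3 = ((-4 + n)*(A + n))/3 = (-4 + n)*(A + n)/3)
u(w, L) = -9 - 3*L*w (u(w, L) = -3*(3 + w*L) = -3*(3 + L*w) = -9 - 3*L*w)
12*u(-61, g(o(4, d(-4, 3)), 4)) = 12*(-9 - 3*(-4/3*4 - (-4)*4/3 + (-1*4)²/3 + (⅓)*4*(-1*4))*(-61)) = 12*(-9 - 3*(-16/3 - 4/3*(-4) + (⅓)*(-4)² + (⅓)*4*(-4))*(-61)) = 12*(-9 - 3*(-16/3 + 16/3 + (⅓)*16 - 16/3)*(-61)) = 12*(-9 - 3*(-16/3 + 16/3 + 16/3 - 16/3)*(-61)) = 12*(-9 - 3*0*(-61)) = 12*(-9 + 0) = 12*(-9) = -108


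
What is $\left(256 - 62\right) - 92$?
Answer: $102$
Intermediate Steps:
$\left(256 - 62\right) - 92 = 194 + \left(-102 + 10\right) = 194 - 92 = 102$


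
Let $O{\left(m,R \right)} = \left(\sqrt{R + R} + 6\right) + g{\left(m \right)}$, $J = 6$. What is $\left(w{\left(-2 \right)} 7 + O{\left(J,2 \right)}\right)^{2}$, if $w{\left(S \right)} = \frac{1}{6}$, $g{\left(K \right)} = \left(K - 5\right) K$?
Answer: $\frac{8281}{36} \approx 230.03$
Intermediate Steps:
$g{\left(K \right)} = K \left(-5 + K\right)$ ($g{\left(K \right)} = \left(-5 + K\right) K = K \left(-5 + K\right)$)
$w{\left(S \right)} = \frac{1}{6}$
$O{\left(m,R \right)} = 6 + m \left(-5 + m\right) + \sqrt{2} \sqrt{R}$ ($O{\left(m,R \right)} = \left(\sqrt{R + R} + 6\right) + m \left(-5 + m\right) = \left(\sqrt{2 R} + 6\right) + m \left(-5 + m\right) = \left(\sqrt{2} \sqrt{R} + 6\right) + m \left(-5 + m\right) = \left(6 + \sqrt{2} \sqrt{R}\right) + m \left(-5 + m\right) = 6 + m \left(-5 + m\right) + \sqrt{2} \sqrt{R}$)
$\left(w{\left(-2 \right)} 7 + O{\left(J,2 \right)}\right)^{2} = \left(\frac{1}{6} \cdot 7 + \left(6 + 6 \left(-5 + 6\right) + \sqrt{2} \sqrt{2}\right)\right)^{2} = \left(\frac{7}{6} + \left(6 + 6 \cdot 1 + 2\right)\right)^{2} = \left(\frac{7}{6} + \left(6 + 6 + 2\right)\right)^{2} = \left(\frac{7}{6} + 14\right)^{2} = \left(\frac{91}{6}\right)^{2} = \frac{8281}{36}$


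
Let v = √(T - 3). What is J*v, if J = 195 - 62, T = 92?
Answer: 133*√89 ≈ 1254.7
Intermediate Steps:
J = 133
v = √89 (v = √(92 - 3) = √89 ≈ 9.4340)
J*v = 133*√89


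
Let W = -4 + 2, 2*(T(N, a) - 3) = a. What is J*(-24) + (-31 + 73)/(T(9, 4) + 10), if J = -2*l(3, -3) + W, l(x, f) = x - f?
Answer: 1694/5 ≈ 338.80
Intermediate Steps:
T(N, a) = 3 + a/2
W = -2
J = -14 (J = -2*(3 - 1*(-3)) - 2 = -2*(3 + 3) - 2 = -2*6 - 2 = -12 - 2 = -14)
J*(-24) + (-31 + 73)/(T(9, 4) + 10) = -14*(-24) + (-31 + 73)/((3 + (½)*4) + 10) = 336 + 42/((3 + 2) + 10) = 336 + 42/(5 + 10) = 336 + 42/15 = 336 + 42*(1/15) = 336 + 14/5 = 1694/5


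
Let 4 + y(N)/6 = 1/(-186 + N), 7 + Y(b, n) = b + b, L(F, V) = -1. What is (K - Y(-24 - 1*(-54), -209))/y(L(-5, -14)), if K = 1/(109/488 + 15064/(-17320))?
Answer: 6965979449/3069037986 ≈ 2.2698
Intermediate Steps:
Y(b, n) = -7 + 2*b (Y(b, n) = -7 + (b + b) = -7 + 2*b)
K = -1056520/682919 (K = 1/(109*(1/488) + 15064*(-1/17320)) = 1/(109/488 - 1883/2165) = 1/(-682919/1056520) = -1056520/682919 ≈ -1.5471)
y(N) = -24 + 6/(-186 + N)
(K - Y(-24 - 1*(-54), -209))/y(L(-5, -14)) = (-1056520/682919 - (-7 + 2*(-24 - 1*(-54))))/((6*(745 - 4*(-1))/(-186 - 1))) = (-1056520/682919 - (-7 + 2*(-24 + 54)))/((6*(745 + 4)/(-187))) = (-1056520/682919 - (-7 + 2*30))/((6*(-1/187)*749)) = (-1056520/682919 - (-7 + 60))/(-4494/187) = (-1056520/682919 - 1*53)*(-187/4494) = (-1056520/682919 - 53)*(-187/4494) = -37251227/682919*(-187/4494) = 6965979449/3069037986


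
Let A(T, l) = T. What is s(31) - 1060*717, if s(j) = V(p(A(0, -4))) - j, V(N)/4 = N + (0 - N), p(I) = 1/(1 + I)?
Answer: -760051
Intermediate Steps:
V(N) = 0 (V(N) = 4*(N + (0 - N)) = 4*(N - N) = 4*0 = 0)
s(j) = -j (s(j) = 0 - j = -j)
s(31) - 1060*717 = -1*31 - 1060*717 = -31 - 760020 = -760051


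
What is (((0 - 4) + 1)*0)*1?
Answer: 0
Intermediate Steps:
(((0 - 4) + 1)*0)*1 = ((-4 + 1)*0)*1 = -3*0*1 = 0*1 = 0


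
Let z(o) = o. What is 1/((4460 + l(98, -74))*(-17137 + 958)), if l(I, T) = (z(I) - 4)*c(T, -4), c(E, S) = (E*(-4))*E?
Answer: 1/33240014364 ≈ 3.0084e-11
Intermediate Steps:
c(E, S) = -4*E² (c(E, S) = (-4*E)*E = -4*E²)
l(I, T) = -4*T²*(-4 + I) (l(I, T) = (I - 4)*(-4*T²) = (-4 + I)*(-4*T²) = -4*T²*(-4 + I))
1/((4460 + l(98, -74))*(-17137 + 958)) = 1/((4460 + 4*(-74)²*(4 - 1*98))*(-17137 + 958)) = 1/((4460 + 4*5476*(4 - 98))*(-16179)) = 1/((4460 + 4*5476*(-94))*(-16179)) = 1/((4460 - 2058976)*(-16179)) = 1/(-2054516*(-16179)) = 1/33240014364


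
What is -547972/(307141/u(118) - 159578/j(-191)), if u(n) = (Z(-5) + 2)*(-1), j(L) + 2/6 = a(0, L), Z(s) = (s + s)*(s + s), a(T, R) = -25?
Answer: -530984868/3186019 ≈ -166.66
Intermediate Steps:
Z(s) = 4*s² (Z(s) = (2*s)*(2*s) = 4*s²)
j(L) = -76/3 (j(L) = -⅓ - 25 = -76/3)
u(n) = -102 (u(n) = (4*(-5)² + 2)*(-1) = (4*25 + 2)*(-1) = (100 + 2)*(-1) = 102*(-1) = -102)
-547972/(307141/u(118) - 159578/j(-191)) = -547972/(307141/(-102) - 159578/(-76/3)) = -547972/(307141*(-1/102) - 159578*(-3/76)) = -547972/(-307141/102 + 239367/38) = -547972/3186019/969 = -547972*969/3186019 = -530984868/3186019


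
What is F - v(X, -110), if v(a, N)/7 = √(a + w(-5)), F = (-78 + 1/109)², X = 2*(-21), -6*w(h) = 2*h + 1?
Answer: 72267001/11881 - 63*I*√2/2 ≈ 6082.6 - 44.548*I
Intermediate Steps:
w(h) = -⅙ - h/3 (w(h) = -(2*h + 1)/6 = -(1 + 2*h)/6 = -⅙ - h/3)
X = -42
F = 72267001/11881 (F = (-78 + 1/109)² = (-8501/109)² = 72267001/11881 ≈ 6082.6)
v(a, N) = 7*√(3/2 + a) (v(a, N) = 7*√(a + (-⅙ - ⅓*(-5))) = 7*√(a + (-⅙ + 5/3)) = 7*√(a + 3/2) = 7*√(3/2 + a))
F - v(X, -110) = 72267001/11881 - 7*√(6 + 4*(-42))/2 = 72267001/11881 - 7*√(6 - 168)/2 = 72267001/11881 - 7*√(-162)/2 = 72267001/11881 - 7*9*I*√2/2 = 72267001/11881 - 63*I*√2/2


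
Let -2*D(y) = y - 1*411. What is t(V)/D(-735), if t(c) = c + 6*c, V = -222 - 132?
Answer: -826/191 ≈ -4.3246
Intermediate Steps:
V = -354
D(y) = 411/2 - y/2 (D(y) = -(y - 1*411)/2 = -(y - 411)/2 = -(-411 + y)/2 = 411/2 - y/2)
t(c) = 7*c
t(V)/D(-735) = (7*(-354))/(411/2 - ½*(-735)) = -2478/(411/2 + 735/2) = -2478/573 = -2478*1/573 = -826/191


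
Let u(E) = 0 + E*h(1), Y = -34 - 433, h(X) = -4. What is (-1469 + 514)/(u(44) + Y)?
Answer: 955/643 ≈ 1.4852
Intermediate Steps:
Y = -467
u(E) = -4*E (u(E) = 0 + E*(-4) = 0 - 4*E = -4*E)
(-1469 + 514)/(u(44) + Y) = (-1469 + 514)/(-4*44 - 467) = -955/(-176 - 467) = -955/(-643) = -955*(-1/643) = 955/643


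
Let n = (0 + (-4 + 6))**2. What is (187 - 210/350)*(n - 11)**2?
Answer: 45668/5 ≈ 9133.6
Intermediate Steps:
n = 4 (n = (0 + 2)**2 = 2**2 = 4)
(187 - 210/350)*(n - 11)**2 = (187 - 210/350)*(4 - 11)**2 = (187 - 210*1/350)*(-7)**2 = (187 - 3/5)*49 = (932/5)*49 = 45668/5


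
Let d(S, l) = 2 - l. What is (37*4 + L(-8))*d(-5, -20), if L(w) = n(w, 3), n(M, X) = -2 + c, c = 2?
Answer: 3256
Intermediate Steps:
n(M, X) = 0 (n(M, X) = -2 + 2 = 0)
L(w) = 0
(37*4 + L(-8))*d(-5, -20) = (37*4 + 0)*(2 - 1*(-20)) = (148 + 0)*(2 + 20) = 148*22 = 3256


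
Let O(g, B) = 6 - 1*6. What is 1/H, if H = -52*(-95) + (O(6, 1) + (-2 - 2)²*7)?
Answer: 1/5052 ≈ 0.00019794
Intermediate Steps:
O(g, B) = 0 (O(g, B) = 6 - 6 = 0)
H = 5052 (H = -52*(-95) + (0 + (-2 - 2)²*7) = 4940 + (0 + (-4)²*7) = 4940 + (0 + 16*7) = 4940 + (0 + 112) = 4940 + 112 = 5052)
1/H = 1/5052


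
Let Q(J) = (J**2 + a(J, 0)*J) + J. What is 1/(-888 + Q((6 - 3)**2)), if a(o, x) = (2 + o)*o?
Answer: 1/93 ≈ 0.010753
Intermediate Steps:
a(o, x) = o*(2 + o)
Q(J) = J + J**2 + J**2*(2 + J) (Q(J) = (J**2 + (J*(2 + J))*J) + J = (J**2 + J**2*(2 + J)) + J = J + J**2 + J**2*(2 + J))
1/(-888 + Q((6 - 3)**2)) = 1/(-888 + (6 - 3)**2*(1 + (6 - 3)**2 + (6 - 3)**2*(2 + (6 - 3)**2))) = 1/(-888 + 3**2*(1 + 3**2 + 3**2*(2 + 3**2))) = 1/(-888 + 9*(1 + 9 + 9*(2 + 9))) = 1/(-888 + 9*(1 + 9 + 9*11)) = 1/(-888 + 9*(1 + 9 + 99)) = 1/(-888 + 9*109) = 1/(-888 + 981) = 1/93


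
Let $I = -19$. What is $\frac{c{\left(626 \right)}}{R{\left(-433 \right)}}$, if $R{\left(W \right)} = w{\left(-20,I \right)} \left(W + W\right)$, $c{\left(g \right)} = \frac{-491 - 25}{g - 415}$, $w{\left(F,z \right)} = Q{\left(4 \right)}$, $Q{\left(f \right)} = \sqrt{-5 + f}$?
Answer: $- \frac{258 i}{91363} \approx - 0.0028239 i$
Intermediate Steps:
$w{\left(F,z \right)} = i$ ($w{\left(F,z \right)} = \sqrt{-5 + 4} = \sqrt{-1} = i$)
$c{\left(g \right)} = - \frac{516}{-415 + g}$
$R{\left(W \right)} = 2 i W$ ($R{\left(W \right)} = i \left(W + W\right) = i 2 W = 2 i W$)
$\frac{c{\left(626 \right)}}{R{\left(-433 \right)}} = \frac{\left(-516\right) \frac{1}{-415 + 626}}{2 i \left(-433\right)} = \frac{\left(-516\right) \frac{1}{211}}{\left(-866\right) i} = \left(-516\right) \frac{1}{211} \frac{i}{866} = - \frac{516 \frac{i}{866}}{211} = - \frac{258 i}{91363}$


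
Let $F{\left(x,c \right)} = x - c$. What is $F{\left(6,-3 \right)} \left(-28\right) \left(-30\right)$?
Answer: $7560$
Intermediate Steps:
$F{\left(6,-3 \right)} \left(-28\right) \left(-30\right) = \left(6 - -3\right) \left(-28\right) \left(-30\right) = \left(6 + 3\right) \left(-28\right) \left(-30\right) = 9 \left(-28\right) \left(-30\right) = \left(-252\right) \left(-30\right) = 7560$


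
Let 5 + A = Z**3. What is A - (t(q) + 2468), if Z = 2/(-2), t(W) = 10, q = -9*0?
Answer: -2484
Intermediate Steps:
q = 0
Z = -1 (Z = 2*(-1/2) = -1)
A = -6 (A = -5 + (-1)**3 = -5 - 1 = -6)
A - (t(q) + 2468) = -6 - (10 + 2468) = -6 - 1*2478 = -6 - 2478 = -2484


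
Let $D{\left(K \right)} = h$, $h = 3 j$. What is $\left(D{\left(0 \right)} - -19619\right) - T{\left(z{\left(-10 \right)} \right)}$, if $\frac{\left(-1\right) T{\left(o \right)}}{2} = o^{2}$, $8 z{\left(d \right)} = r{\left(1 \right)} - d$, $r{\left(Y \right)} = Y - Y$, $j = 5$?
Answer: $\frac{157097}{8} \approx 19637.0$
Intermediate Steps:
$r{\left(Y \right)} = 0$
$h = 15$ ($h = 3 \cdot 5 = 15$)
$D{\left(K \right)} = 15$
$z{\left(d \right)} = - \frac{d}{8}$ ($z{\left(d \right)} = \frac{0 - d}{8} = \frac{\left(-1\right) d}{8} = - \frac{d}{8}$)
$T{\left(o \right)} = - 2 o^{2}$
$\left(D{\left(0 \right)} - -19619\right) - T{\left(z{\left(-10 \right)} \right)} = \left(15 - -19619\right) - - 2 \left(\left(- \frac{1}{8}\right) \left(-10\right)\right)^{2} = \left(15 + 19619\right) - - 2 \left(\frac{5}{4}\right)^{2} = 19634 - \left(-2\right) \frac{25}{16} = 19634 - - \frac{25}{8} = 19634 + \frac{25}{8} = \frac{157097}{8}$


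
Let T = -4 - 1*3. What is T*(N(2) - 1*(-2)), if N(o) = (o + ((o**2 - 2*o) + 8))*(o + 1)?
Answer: -224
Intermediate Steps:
T = -7 (T = -4 - 3 = -7)
N(o) = (1 + o)*(8 + o**2 - o) (N(o) = (o + (8 + o**2 - 2*o))*(1 + o) = (8 + o**2 - o)*(1 + o) = (1 + o)*(8 + o**2 - o))
T*(N(2) - 1*(-2)) = -7*((8 + 2**3 + 7*2) - 1*(-2)) = -7*((8 + 8 + 14) + 2) = -7*(30 + 2) = -7*32 = -224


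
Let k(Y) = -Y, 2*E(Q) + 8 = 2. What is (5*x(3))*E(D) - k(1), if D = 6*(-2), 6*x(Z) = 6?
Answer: -14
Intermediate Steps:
x(Z) = 1 (x(Z) = (⅙)*6 = 1)
D = -12
E(Q) = -3 (E(Q) = -4 + (½)*2 = -4 + 1 = -3)
(5*x(3))*E(D) - k(1) = (5*1)*(-3) - (-1) = 5*(-3) - 1*(-1) = -15 + 1 = -14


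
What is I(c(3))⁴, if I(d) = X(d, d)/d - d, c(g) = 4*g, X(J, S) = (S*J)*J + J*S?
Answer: 429981696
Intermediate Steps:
X(J, S) = J*S + S*J² (X(J, S) = (J*S)*J + J*S = S*J² + J*S = J*S + S*J²)
I(d) = -d + d*(1 + d) (I(d) = (d*d*(1 + d))/d - d = (d²*(1 + d))/d - d = d*(1 + d) - d = -d + d*(1 + d))
I(c(3))⁴ = ((4*3)²)⁴ = (12²)⁴ = 144⁴ = 429981696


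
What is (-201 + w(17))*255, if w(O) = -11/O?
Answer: -51420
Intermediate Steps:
(-201 + w(17))*255 = (-201 - 11/17)*255 = -3428/17*255 = -51420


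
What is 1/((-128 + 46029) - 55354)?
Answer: -1/9453 ≈ -0.00010579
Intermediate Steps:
1/((-128 + 46029) - 55354) = 1/(45901 - 55354) = 1/(-9453) = -1/9453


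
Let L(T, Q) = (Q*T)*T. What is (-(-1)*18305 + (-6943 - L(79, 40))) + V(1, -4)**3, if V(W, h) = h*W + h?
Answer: -238790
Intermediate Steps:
L(T, Q) = Q*T**2
V(W, h) = h + W*h (V(W, h) = W*h + h = h + W*h)
(-(-1)*18305 + (-6943 - L(79, 40))) + V(1, -4)**3 = (-(-1)*18305 + (-6943 - 40*79**2)) + (-4*(1 + 1))**3 = (-1*(-18305) + (-6943 - 40*6241)) + (-4*2)**3 = (18305 + (-6943 - 1*249640)) + (-8)**3 = (18305 + (-6943 - 249640)) - 512 = (18305 - 256583) - 512 = -238278 - 512 = -238790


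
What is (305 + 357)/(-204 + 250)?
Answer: 331/23 ≈ 14.391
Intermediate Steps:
(305 + 357)/(-204 + 250) = 662/46 = 662*(1/46) = 331/23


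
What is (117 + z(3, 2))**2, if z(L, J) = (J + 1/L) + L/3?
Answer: 130321/9 ≈ 14480.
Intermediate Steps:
z(L, J) = J + 1/L + L/3 (z(L, J) = (J + 1/L) + L*(1/3) = (J + 1/L) + L/3 = J + 1/L + L/3)
(117 + z(3, 2))**2 = (117 + (2 + 1/3 + (1/3)*3))**2 = (117 + (2 + 1/3 + 1))**2 = (117 + 10/3)**2 = (361/3)**2 = 130321/9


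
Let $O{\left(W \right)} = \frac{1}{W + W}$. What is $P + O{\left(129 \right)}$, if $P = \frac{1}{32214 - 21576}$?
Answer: $\frac{908}{228717} \approx 0.00397$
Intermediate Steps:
$O{\left(W \right)} = \frac{1}{2 W}$
$P = \frac{1}{10638} \approx 9.4003 \cdot 10^{-5}$
$P + O{\left(129 \right)} = \frac{1}{10638} + \frac{1}{2 \cdot 129} = \frac{1}{10638} + \frac{1}{2} \cdot \frac{1}{129} = \frac{1}{10638} + \frac{1}{258} = \frac{908}{228717}$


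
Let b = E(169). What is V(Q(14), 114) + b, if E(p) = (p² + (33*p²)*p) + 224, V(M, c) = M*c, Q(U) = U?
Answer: 159315078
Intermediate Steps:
E(p) = 224 + p² + 33*p³ (E(p) = (p² + 33*p³) + 224 = 224 + p² + 33*p³)
b = 159313482 (b = 224 + 169² + 33*169³ = 224 + 28561 + 33*4826809 = 224 + 28561 + 159284697 = 159313482)
V(Q(14), 114) + b = 14*114 + 159313482 = 1596 + 159313482 = 159315078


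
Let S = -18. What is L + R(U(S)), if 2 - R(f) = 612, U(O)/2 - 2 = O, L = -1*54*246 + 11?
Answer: -13883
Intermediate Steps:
L = -13273 (L = -54*246 + 11 = -13284 + 11 = -13273)
U(O) = 4 + 2*O
R(f) = -610 (R(f) = 2 - 1*612 = 2 - 612 = -610)
L + R(U(S)) = -13273 - 610 = -13883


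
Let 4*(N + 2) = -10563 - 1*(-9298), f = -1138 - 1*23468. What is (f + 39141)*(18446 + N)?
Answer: 1053947385/4 ≈ 2.6349e+8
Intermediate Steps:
f = -24606 (f = -1138 - 23468 = -24606)
N = -1273/4 (N = -2 + (-10563 - 1*(-9298))/4 = -2 + (-10563 + 9298)/4 = -2 + (¼)*(-1265) = -2 - 1265/4 = -1273/4 ≈ -318.25)
(f + 39141)*(18446 + N) = (-24606 + 39141)*(18446 - 1273/4) = 14535*(72511/4) = 1053947385/4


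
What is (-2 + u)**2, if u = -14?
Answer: 256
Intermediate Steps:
(-2 + u)**2 = (-2 - 14)**2 = (-16)**2 = 256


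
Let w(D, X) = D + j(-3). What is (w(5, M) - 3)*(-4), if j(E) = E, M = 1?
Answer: 4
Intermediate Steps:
w(D, X) = -3 + D (w(D, X) = D - 3 = -3 + D)
(w(5, M) - 3)*(-4) = ((-3 + 5) - 3)*(-4) = (2 - 3)*(-4) = -1*(-4) = 4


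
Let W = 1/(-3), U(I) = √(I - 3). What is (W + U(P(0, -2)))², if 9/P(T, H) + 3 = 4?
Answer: 55/9 - 2*√6/3 ≈ 4.4781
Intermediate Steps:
P(T, H) = 9 (P(T, H) = 9/(-3 + 4) = 9/1 = 9*1 = 9)
U(I) = √(-3 + I)
W = -⅓ ≈ -0.33333
(W + U(P(0, -2)))² = (-⅓ + √(-3 + 9))² = (-⅓ + √6)²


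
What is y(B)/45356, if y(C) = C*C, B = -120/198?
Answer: 100/12348171 ≈ 8.0984e-6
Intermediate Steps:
B = -20/33 (B = -120*1/198 = -20/33 ≈ -0.60606)
y(C) = C**2
y(B)/45356 = (-20/33)**2/45356 = (400/1089)*(1/45356) = 100/12348171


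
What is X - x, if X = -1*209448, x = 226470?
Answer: -435918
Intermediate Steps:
X = -209448
X - x = -209448 - 1*226470 = -209448 - 226470 = -435918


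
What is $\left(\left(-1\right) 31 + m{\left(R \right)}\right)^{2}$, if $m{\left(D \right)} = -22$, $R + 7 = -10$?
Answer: $2809$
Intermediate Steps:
$R = -17$ ($R = -7 - 10 = -17$)
$\left(\left(-1\right) 31 + m{\left(R \right)}\right)^{2} = \left(\left(-1\right) 31 - 22\right)^{2} = \left(-31 - 22\right)^{2} = \left(-53\right)^{2} = 2809$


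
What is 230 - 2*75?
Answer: 80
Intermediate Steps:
230 - 2*75 = 230 - 1*150 = 230 - 150 = 80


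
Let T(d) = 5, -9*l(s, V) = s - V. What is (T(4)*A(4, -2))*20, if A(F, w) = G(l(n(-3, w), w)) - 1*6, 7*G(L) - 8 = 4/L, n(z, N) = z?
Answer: 200/7 ≈ 28.571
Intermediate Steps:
l(s, V) = -s/9 + V/9 (l(s, V) = -(s - V)/9 = -s/9 + V/9)
G(L) = 8/7 + 4/(7*L) (G(L) = 8/7 + (4/L)/7 = 8/7 + 4/(7*L))
A(F, w) = -6 + 4*(5/3 + 2*w/9)/(7*(⅓ + w/9)) (A(F, w) = 4*(1 + 2*(-⅑*(-3) + w/9))/(7*(-⅑*(-3) + w/9)) - 1*6 = 4*(1 + 2*(⅓ + w/9))/(7*(⅓ + w/9)) - 6 = 4*(1 + (⅔ + 2*w/9))/(7*(⅓ + w/9)) - 6 = 4*(5/3 + 2*w/9)/(7*(⅓ + w/9)) - 6 = -6 + 4*(5/3 + 2*w/9)/(7*(⅓ + w/9)))
(T(4)*A(4, -2))*20 = (5*(2*(-33 - 17*(-2))/(7*(3 - 2))))*20 = (5*((2/7)*(-33 + 34)/1))*20 = (5*((2/7)*1*1))*20 = (5*(2/7))*20 = (10/7)*20 = 200/7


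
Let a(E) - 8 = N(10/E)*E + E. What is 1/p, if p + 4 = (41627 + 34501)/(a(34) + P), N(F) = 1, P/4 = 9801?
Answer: -2455/5062 ≈ -0.48499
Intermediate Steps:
P = 39204 (P = 4*9801 = 39204)
a(E) = 8 + 2*E (a(E) = 8 + (1*E + E) = 8 + (E + E) = 8 + 2*E)
p = -5062/2455 (p = -4 + (41627 + 34501)/((8 + 2*34) + 39204) = -4 + 76128/((8 + 68) + 39204) = -4 + 76128/(76 + 39204) = -4 + 76128/39280 = -4 + 76128*(1/39280) = -4 + 4758/2455 = -5062/2455 ≈ -2.0619)
1/p = 1/(-5062/2455) = -2455/5062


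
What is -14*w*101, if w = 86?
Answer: -121604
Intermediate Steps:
-14*w*101 = -14*86*101 = -1204*101 = -121604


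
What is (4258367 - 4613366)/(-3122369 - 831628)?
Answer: 118333/1317999 ≈ 0.089782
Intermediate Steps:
(4258367 - 4613366)/(-3122369 - 831628) = -354999/(-3953997) = -354999*(-1/3953997) = 118333/1317999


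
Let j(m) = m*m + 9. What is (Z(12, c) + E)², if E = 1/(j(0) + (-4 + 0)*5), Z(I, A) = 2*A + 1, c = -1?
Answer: 144/121 ≈ 1.1901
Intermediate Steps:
j(m) = 9 + m² (j(m) = m² + 9 = 9 + m²)
Z(I, A) = 1 + 2*A
E = -1/11 (E = 1/((9 + 0²) + (-4 + 0)*5) = 1/((9 + 0) - 4*5) = 1/(9 - 20) = 1/(-11) = -1/11 ≈ -0.090909)
(Z(12, c) + E)² = ((1 + 2*(-1)) - 1/11)² = ((1 - 2) - 1/11)² = (-1 - 1/11)² = (-12/11)² = 144/121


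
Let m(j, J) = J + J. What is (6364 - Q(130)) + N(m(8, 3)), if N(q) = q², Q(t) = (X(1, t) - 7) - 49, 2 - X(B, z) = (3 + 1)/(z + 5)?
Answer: 871294/135 ≈ 6454.0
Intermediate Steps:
m(j, J) = 2*J
X(B, z) = 2 - 4/(5 + z) (X(B, z) = 2 - (3 + 1)/(z + 5) = 2 - 4/(5 + z))
Q(t) = -56 + 2*(3 + t)/(5 + t) (Q(t) = (2*(3 + t)/(5 + t) - 7) - 49 = (-7 + 2*(3 + t)/(5 + t)) - 49 = -56 + 2*(3 + t)/(5 + t))
(6364 - Q(130)) + N(m(8, 3)) = (6364 - 2*(-137 - 27*130)/(5 + 130)) + (2*3)² = (6364 - 2*(-137 - 3510)/135) + 6² = (6364 - 2*(-3647)/135) + 36 = (6364 - 1*(-7294/135)) + 36 = (6364 + 7294/135) + 36 = 866434/135 + 36 = 871294/135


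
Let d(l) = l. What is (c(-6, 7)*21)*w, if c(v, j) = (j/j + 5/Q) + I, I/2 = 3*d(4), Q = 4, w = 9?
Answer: 19845/4 ≈ 4961.3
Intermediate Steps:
I = 24 (I = 2*(3*4) = 2*12 = 24)
c(v, j) = 105/4 (c(v, j) = (j/j + 5/4) + 24 = (1 + 5*(¼)) + 24 = (1 + 5/4) + 24 = 9/4 + 24 = 105/4)
(c(-6, 7)*21)*w = ((105/4)*21)*9 = (2205/4)*9 = 19845/4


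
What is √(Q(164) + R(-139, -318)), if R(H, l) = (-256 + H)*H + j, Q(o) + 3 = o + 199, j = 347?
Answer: 2*√13903 ≈ 235.82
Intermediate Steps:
Q(o) = 196 + o (Q(o) = -3 + (o + 199) = -3 + (199 + o) = 196 + o)
R(H, l) = 347 + H*(-256 + H) (R(H, l) = (-256 + H)*H + 347 = H*(-256 + H) + 347 = 347 + H*(-256 + H))
√(Q(164) + R(-139, -318)) = √((196 + 164) + (347 + (-139)² - 256*(-139))) = √(360 + (347 + 19321 + 35584)) = √(360 + 55252) = √55612 = 2*√13903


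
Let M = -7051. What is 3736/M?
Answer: -3736/7051 ≈ -0.52985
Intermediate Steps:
3736/M = 3736/(-7051) = 3736*(-1/7051) = -3736/7051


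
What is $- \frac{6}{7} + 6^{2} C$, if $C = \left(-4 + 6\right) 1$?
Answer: $\frac{498}{7} \approx 71.143$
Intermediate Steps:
$C = 2$ ($C = 2 \cdot 1 = 2$)
$- \frac{6}{7} + 6^{2} C = - \frac{6}{7} + 6^{2} \cdot 2 = \left(-6\right) \frac{1}{7} + 36 \cdot 2 = - \frac{6}{7} + 72 = \frac{498}{7}$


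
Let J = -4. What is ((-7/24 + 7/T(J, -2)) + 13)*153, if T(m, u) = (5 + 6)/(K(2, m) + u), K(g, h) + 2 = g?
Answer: 153969/88 ≈ 1749.6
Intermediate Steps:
K(g, h) = -2 + g
T(m, u) = 11/u (T(m, u) = (5 + 6)/((-2 + 2) + u) = 11/(0 + u) = 11/u)
((-7/24 + 7/T(J, -2)) + 13)*153 = ((-7/24 + 7/((11/(-2)))) + 13)*153 = ((-7*1/24 + 7/((11*(-½)))) + 13)*153 = ((-7/24 + 7/(-11/2)) + 13)*153 = ((-7/24 + 7*(-2/11)) + 13)*153 = ((-7/24 - 14/11) + 13)*153 = (-413/264 + 13)*153 = (3019/264)*153 = 153969/88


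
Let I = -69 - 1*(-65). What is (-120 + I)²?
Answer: 15376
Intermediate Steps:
I = -4 (I = -69 + 65 = -4)
(-120 + I)² = (-120 - 4)² = (-124)² = 15376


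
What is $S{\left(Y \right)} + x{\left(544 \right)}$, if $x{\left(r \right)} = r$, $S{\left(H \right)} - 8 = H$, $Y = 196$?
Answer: $748$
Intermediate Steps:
$S{\left(H \right)} = 8 + H$
$S{\left(Y \right)} + x{\left(544 \right)} = \left(8 + 196\right) + 544 = 204 + 544 = 748$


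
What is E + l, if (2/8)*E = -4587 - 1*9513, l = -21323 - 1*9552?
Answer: -87275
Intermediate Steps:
l = -30875 (l = -21323 - 9552 = -30875)
E = -56400 (E = 4*(-4587 - 1*9513) = 4*(-4587 - 9513) = 4*(-14100) = -56400)
E + l = -56400 - 30875 = -87275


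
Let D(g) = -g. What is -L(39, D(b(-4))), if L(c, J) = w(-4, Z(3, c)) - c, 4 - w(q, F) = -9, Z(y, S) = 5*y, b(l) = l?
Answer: 26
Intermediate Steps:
w(q, F) = 13 (w(q, F) = 4 - 1*(-9) = 4 + 9 = 13)
L(c, J) = 13 - c
-L(39, D(b(-4))) = -(13 - 1*39) = -(13 - 39) = -1*(-26) = 26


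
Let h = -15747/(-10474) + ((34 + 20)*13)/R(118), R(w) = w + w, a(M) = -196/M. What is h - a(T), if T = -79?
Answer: 48746102/24409657 ≈ 1.9970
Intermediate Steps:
R(w) = 2*w
h = 1383630/308983 (h = -15747/(-10474) + ((34 + 20)*13)/((2*118)) = -15747*(-1/10474) + (54*13)/236 = 15747/10474 + 702*(1/236) = 15747/10474 + 351/118 = 1383630/308983 ≈ 4.4780)
h - a(T) = 1383630/308983 - (-196)/(-79) = 1383630/308983 - (-196)*(-1)/79 = 1383630/308983 - 1*196/79 = 1383630/308983 - 196/79 = 48746102/24409657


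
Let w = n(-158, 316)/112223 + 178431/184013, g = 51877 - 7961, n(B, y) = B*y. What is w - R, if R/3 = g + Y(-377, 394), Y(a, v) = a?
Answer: -2697294333093634/20650490899 ≈ -1.3062e+5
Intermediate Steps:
g = 43916
w = 10836661049/20650490899 (w = -158*316/112223 + 178431/184013 = -49928*1/112223 + 178431*(1/184013) = -49928/112223 + 178431/184013 = 10836661049/20650490899 ≈ 0.52477)
R = 130617 (R = 3*(43916 - 377) = 3*43539 = 130617)
w - R = 10836661049/20650490899 - 1*130617 = 10836661049/20650490899 - 130617 = -2697294333093634/20650490899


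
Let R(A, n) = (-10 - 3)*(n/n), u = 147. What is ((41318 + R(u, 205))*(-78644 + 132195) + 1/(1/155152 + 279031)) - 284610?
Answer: 95746776355598644437/43292217713 ≈ 2.2116e+9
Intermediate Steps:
R(A, n) = -13 (R(A, n) = -13*1 = -13)
((41318 + R(u, 205))*(-78644 + 132195) + 1/(1/155152 + 279031)) - 284610 = ((41318 - 13)*(-78644 + 132195) + 1/(1/155152 + 279031)) - 284610 = (41305*53551 + 1/(1/155152 + 279031)) - 284610 = (2211924055 + 1/(43292217713/155152)) - 284610 = (2211924055 + 155152/43292217713) - 284610 = 95759097753681941367/43292217713 - 284610 = 95746776355598644437/43292217713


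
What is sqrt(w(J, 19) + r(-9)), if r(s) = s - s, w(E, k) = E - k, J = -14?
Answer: I*sqrt(33) ≈ 5.7446*I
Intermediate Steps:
r(s) = 0
sqrt(w(J, 19) + r(-9)) = sqrt((-14 - 1*19) + 0) = sqrt((-14 - 19) + 0) = sqrt(-33 + 0) = sqrt(-33) = I*sqrt(33)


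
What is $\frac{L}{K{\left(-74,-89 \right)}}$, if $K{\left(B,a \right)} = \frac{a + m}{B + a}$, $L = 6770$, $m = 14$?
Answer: $\frac{220702}{15} \approx 14713.0$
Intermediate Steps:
$K{\left(B,a \right)} = \frac{14 + a}{B + a}$ ($K{\left(B,a \right)} = \frac{a + 14}{B + a} = \frac{14 + a}{B + a}$)
$\frac{L}{K{\left(-74,-89 \right)}} = \frac{6770}{\frac{1}{-74 - 89} \left(14 - 89\right)} = \frac{6770}{\frac{1}{-163} \left(-75\right)} = \frac{6770}{\left(- \frac{1}{163}\right) \left(-75\right)} = \frac{6770}{\frac{75}{163}} = 6770 \cdot \frac{163}{75} = \frac{220702}{15}$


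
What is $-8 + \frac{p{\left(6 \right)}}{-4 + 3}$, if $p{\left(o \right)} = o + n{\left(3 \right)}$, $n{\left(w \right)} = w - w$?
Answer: $-14$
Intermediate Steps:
$n{\left(w \right)} = 0$
$p{\left(o \right)} = o$ ($p{\left(o \right)} = o + 0 = o$)
$-8 + \frac{p{\left(6 \right)}}{-4 + 3} = -8 + \frac{1}{-4 + 3} \cdot 6 = -8 + \frac{1}{-1} \cdot 6 = -8 - 6 = -14$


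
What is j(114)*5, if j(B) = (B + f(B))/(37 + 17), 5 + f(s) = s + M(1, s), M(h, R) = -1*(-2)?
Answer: 125/6 ≈ 20.833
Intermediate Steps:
M(h, R) = 2
f(s) = -3 + s (f(s) = -5 + (s + 2) = -5 + (2 + s) = -3 + s)
j(B) = -1/18 + B/27 (j(B) = (B + (-3 + B))/(37 + 17) = (-3 + 2*B)/54 = (-3 + 2*B)*(1/54) = -1/18 + B/27)
j(114)*5 = (-1/18 + (1/27)*114)*5 = (-1/18 + 38/9)*5 = (25/6)*5 = 125/6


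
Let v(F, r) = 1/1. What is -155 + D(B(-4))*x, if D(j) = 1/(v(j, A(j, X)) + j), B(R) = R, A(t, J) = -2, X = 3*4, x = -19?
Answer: -446/3 ≈ -148.67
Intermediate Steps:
X = 12
v(F, r) = 1
D(j) = 1/(1 + j)
-155 + D(B(-4))*x = -155 - 19/(1 - 4) = -155 - 19/(-3) = -155 - ⅓*(-19) = -155 + 19/3 = -446/3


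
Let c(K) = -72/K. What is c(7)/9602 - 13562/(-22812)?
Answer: 227478451/383321442 ≈ 0.59344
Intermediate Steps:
c(7)/9602 - 13562/(-22812) = -72/7/9602 - 13562/(-22812) = -72*⅐*(1/9602) - 13562*(-1/22812) = -72/7*1/9602 + 6781/11406 = -36/33607 + 6781/11406 = 227478451/383321442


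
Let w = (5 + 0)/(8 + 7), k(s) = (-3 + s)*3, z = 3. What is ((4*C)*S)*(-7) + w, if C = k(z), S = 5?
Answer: ⅓ ≈ 0.33333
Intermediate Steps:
k(s) = -9 + 3*s
C = 0 (C = -9 + 3*3 = -9 + 9 = 0)
w = ⅓ (w = 5/15 = 5*(1/15) = ⅓ ≈ 0.33333)
((4*C)*S)*(-7) + w = ((4*0)*5)*(-7) + ⅓ = (0*5)*(-7) + ⅓ = 0*(-7) + ⅓ = 0 + ⅓ = ⅓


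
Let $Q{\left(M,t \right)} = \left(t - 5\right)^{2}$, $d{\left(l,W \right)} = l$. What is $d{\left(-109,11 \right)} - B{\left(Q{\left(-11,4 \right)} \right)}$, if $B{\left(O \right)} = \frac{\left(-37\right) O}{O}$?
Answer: $-72$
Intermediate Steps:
$Q{\left(M,t \right)} = \left(-5 + t\right)^{2}$
$B{\left(O \right)} = -37$
$d{\left(-109,11 \right)} - B{\left(Q{\left(-11,4 \right)} \right)} = -109 - -37 = -109 + 37 = -72$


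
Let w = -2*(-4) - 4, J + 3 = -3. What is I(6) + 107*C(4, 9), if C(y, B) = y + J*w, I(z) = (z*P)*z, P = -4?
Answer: -2284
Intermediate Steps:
J = -6 (J = -3 - 3 = -6)
I(z) = -4*z**2 (I(z) = (z*(-4))*z = (-4*z)*z = -4*z**2)
w = 4 (w = 8 - 4 = 4)
C(y, B) = -24 + y (C(y, B) = y - 6*4 = y - 24 = -24 + y)
I(6) + 107*C(4, 9) = -4*6**2 + 107*(-24 + 4) = -4*36 + 107*(-20) = -144 - 2140 = -2284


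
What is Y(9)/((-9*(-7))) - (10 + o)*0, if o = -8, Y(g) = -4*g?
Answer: -4/7 ≈ -0.57143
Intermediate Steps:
Y(9)/((-9*(-7))) - (10 + o)*0 = (-4*9)/((-9*(-7))) - (10 - 8)*0 = -36/63 - 2*0 = -36*1/63 - 1*0 = -4/7 + 0 = -4/7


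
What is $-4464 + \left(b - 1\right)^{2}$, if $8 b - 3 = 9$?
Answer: $- \frac{17855}{4} \approx -4463.8$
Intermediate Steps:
$b = \frac{3}{2}$ ($b = \frac{3}{8} + \frac{1}{8} \cdot 9 = \frac{3}{8} + \frac{9}{8} = \frac{3}{2} \approx 1.5$)
$-4464 + \left(b - 1\right)^{2} = -4464 + \left(\frac{3}{2} - 1\right)^{2} = -4464 + \left(\frac{1}{2}\right)^{2} = -4464 + \frac{1}{4} = - \frac{17855}{4}$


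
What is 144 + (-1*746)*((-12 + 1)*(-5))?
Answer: -40886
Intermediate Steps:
144 + (-1*746)*((-12 + 1)*(-5)) = 144 - (-8206)*(-5) = 144 - 746*55 = 144 - 41030 = -40886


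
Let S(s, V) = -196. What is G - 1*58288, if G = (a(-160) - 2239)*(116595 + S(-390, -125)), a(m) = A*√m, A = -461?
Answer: -260675649 - 214639756*I*√10 ≈ -2.6068e+8 - 6.7875e+8*I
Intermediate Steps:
a(m) = -461*√m
G = -260617361 - 214639756*I*√10 (G = (-1844*I*√10 - 2239)*(116595 - 196) = (-1844*I*√10 - 2239)*116399 = (-2239 - 1844*I*√10)*116399 = -260617361 - 214639756*I*√10 ≈ -2.6062e+8 - 6.7875e+8*I)
G - 1*58288 = (-260617361 - 214639756*I*√10) - 1*58288 = (-260617361 - 214639756*I*√10) - 58288 = -260675649 - 214639756*I*√10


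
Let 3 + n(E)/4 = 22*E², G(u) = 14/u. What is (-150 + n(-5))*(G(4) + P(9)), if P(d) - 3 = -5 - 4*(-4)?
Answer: 35665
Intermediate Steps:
n(E) = -12 + 88*E² (n(E) = -12 + 4*(22*E²) = -12 + 88*E²)
P(d) = 14 (P(d) = 3 + (-5 - 4*(-4)) = 3 + (-5 + 16) = 3 + 11 = 14)
(-150 + n(-5))*(G(4) + P(9)) = (-150 + (-12 + 88*(-5)²))*(14/4 + 14) = (-150 + (-12 + 88*25))*(14*(¼) + 14) = (-150 + (-12 + 2200))*(7/2 + 14) = (-150 + 2188)*(35/2) = 2038*(35/2) = 35665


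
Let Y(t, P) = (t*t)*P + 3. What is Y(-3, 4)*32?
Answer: 1248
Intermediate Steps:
Y(t, P) = 3 + P*t² (Y(t, P) = t²*P + 3 = P*t² + 3 = 3 + P*t²)
Y(-3, 4)*32 = (3 + 4*(-3)²)*32 = (3 + 4*9)*32 = (3 + 36)*32 = 39*32 = 1248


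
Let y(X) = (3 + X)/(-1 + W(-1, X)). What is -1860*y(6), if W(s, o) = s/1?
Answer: 8370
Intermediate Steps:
W(s, o) = s (W(s, o) = s*1 = s)
y(X) = -3/2 - X/2 (y(X) = (3 + X)/(-1 - 1) = (3 + X)/(-2) = (3 + X)*(-½) = -3/2 - X/2)
-1860*y(6) = -1860*(-3/2 - ½*6) = -1860*(-3/2 - 3) = -1860*(-9)/2 = -620*(-27/2) = 8370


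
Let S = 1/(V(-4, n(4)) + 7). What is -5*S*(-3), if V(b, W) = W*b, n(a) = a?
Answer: -5/3 ≈ -1.6667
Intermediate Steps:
S = -1/9 (S = 1/(4*(-4) + 7) = 1/(-16 + 7) = 1/(-9) = -1/9 ≈ -0.11111)
-5*S*(-3) = -5*(-1/9)*(-3) = (5/9)*(-3) = -5/3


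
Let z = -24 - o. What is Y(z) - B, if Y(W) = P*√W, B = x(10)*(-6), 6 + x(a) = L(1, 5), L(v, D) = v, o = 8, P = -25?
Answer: -30 - 100*I*√2 ≈ -30.0 - 141.42*I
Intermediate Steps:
z = -32 (z = -24 - 1*8 = -24 - 8 = -32)
x(a) = -5 (x(a) = -6 + 1 = -5)
B = 30 (B = -5*(-6) = 30)
Y(W) = -25*√W
Y(z) - B = -100*I*√2 - 1*30 = -100*I*√2 - 30 = -30 - 100*I*√2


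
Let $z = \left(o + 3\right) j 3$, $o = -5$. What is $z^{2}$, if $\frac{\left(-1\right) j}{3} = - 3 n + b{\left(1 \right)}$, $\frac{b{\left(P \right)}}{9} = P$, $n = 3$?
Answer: $0$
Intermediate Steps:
$b{\left(P \right)} = 9 P$
$j = 0$ ($j = - 3 \left(\left(-3\right) 3 + 9 \cdot 1\right) = - 3 \left(-9 + 9\right) = \left(-3\right) 0 = 0$)
$z = 0$ ($z = \left(-5 + 3\right) 0 \cdot 3 = \left(-2\right) 0 = 0$)
$z^{2} = 0^{2} = 0$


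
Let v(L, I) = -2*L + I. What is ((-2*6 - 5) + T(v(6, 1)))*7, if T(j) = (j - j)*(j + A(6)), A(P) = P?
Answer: -119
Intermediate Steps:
v(L, I) = I - 2*L
T(j) = 0 (T(j) = (j - j)*(j + 6) = 0*(6 + j) = 0)
((-2*6 - 5) + T(v(6, 1)))*7 = ((-2*6 - 5) + 0)*7 = ((-12 - 5) + 0)*7 = (-17 + 0)*7 = -17*7 = -119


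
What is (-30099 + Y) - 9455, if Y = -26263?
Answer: -65817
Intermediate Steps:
(-30099 + Y) - 9455 = (-30099 - 26263) - 9455 = -56362 - 9455 = -65817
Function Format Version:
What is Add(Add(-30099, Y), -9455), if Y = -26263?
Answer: -65817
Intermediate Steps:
Add(Add(-30099, Y), -9455) = Add(Add(-30099, -26263), -9455) = Add(-56362, -9455) = -65817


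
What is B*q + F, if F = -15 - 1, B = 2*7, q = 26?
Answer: 348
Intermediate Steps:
B = 14
F = -16
B*q + F = 14*26 - 16 = 364 - 16 = 348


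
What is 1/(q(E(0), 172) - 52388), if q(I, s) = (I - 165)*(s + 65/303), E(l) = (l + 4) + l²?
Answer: -303/24274705 ≈ -1.2482e-5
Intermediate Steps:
E(l) = 4 + l + l² (E(l) = (4 + l) + l² = 4 + l + l²)
q(I, s) = (-165 + I)*(65/303 + s) (q(I, s) = (-165 + I)*(s + 65*(1/303)) = (-165 + I)*(s + 65/303) = (-165 + I)*(65/303 + s))
1/(q(E(0), 172) - 52388) = 1/((-3575/101 - 165*172 + 65*(4 + 0 + 0²)/303 + (4 + 0 + 0²)*172) - 52388) = 1/((-3575/101 - 28380 + 65*(4 + 0 + 0)/303 + (4 + 0 + 0)*172) - 52388) = 1/((-3575/101 - 28380 + (65/303)*4 + 4*172) - 52388) = 1/((-3575/101 - 28380 + 260/303 + 688) - 52388) = 1/(-8401141/303 - 52388) = 1/(-24274705/303) = -303/24274705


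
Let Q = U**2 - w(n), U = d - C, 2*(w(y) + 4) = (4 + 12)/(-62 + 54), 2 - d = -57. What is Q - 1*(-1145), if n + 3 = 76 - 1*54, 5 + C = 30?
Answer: 2306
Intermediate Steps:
d = 59 (d = 2 - 1*(-57) = 2 + 57 = 59)
C = 25 (C = -5 + 30 = 25)
n = 19 (n = -3 + (76 - 1*54) = -3 + (76 - 54) = -3 + 22 = 19)
w(y) = -5 (w(y) = -4 + ((4 + 12)/(-62 + 54))/2 = -4 + (16/(-8))/2 = -4 + (16*(-1/8))/2 = -4 + (1/2)*(-2) = -4 - 1 = -5)
U = 34 (U = 59 - 1*25 = 59 - 25 = 34)
Q = 1161 (Q = 34**2 - 1*(-5) = 1156 + 5 = 1161)
Q - 1*(-1145) = 1161 - 1*(-1145) = 1161 + 1145 = 2306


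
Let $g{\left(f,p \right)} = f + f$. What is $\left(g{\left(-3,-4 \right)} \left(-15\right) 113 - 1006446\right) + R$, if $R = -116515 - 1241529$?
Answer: $-2354320$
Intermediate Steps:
$g{\left(f,p \right)} = 2 f$
$R = -1358044$ ($R = -116515 - 1241529 = -1358044$)
$\left(g{\left(-3,-4 \right)} \left(-15\right) 113 - 1006446\right) + R = \left(2 \left(-3\right) \left(-15\right) 113 - 1006446\right) - 1358044 = \left(\left(-6\right) \left(-15\right) 113 - 1006446\right) - 1358044 = \left(90 \cdot 113 - 1006446\right) - 1358044 = \left(10170 - 1006446\right) - 1358044 = -996276 - 1358044 = -2354320$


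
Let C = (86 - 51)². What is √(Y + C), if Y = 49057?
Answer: √50282 ≈ 224.24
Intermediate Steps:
C = 1225 (C = 35² = 1225)
√(Y + C) = √(49057 + 1225) = √50282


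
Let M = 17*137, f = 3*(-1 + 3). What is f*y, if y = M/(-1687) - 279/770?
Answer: -970287/92785 ≈ -10.457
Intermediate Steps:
f = 6 (f = 3*2 = 6)
M = 2329
y = -323429/185570 (y = 2329/(-1687) - 279/770 = 2329*(-1/1687) - 279*1/770 = -2329/1687 - 279/770 = -323429/185570 ≈ -1.7429)
f*y = 6*(-323429/185570) = -970287/92785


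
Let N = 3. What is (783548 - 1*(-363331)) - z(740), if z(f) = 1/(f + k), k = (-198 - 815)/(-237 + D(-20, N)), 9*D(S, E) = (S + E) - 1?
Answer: 203998808128/177873 ≈ 1.1469e+6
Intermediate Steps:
D(S, E) = -⅑ + E/9 + S/9 (D(S, E) = ((S + E) - 1)/9 = ((E + S) - 1)/9 = (-1 + E + S)/9 = -⅑ + E/9 + S/9)
k = 1013/239 (k = (-198 - 815)/(-237 + (-⅑ + (⅑)*3 + (⅑)*(-20))) = -1013/(-237 + (-⅑ + ⅓ - 20/9)) = -1013/(-237 - 2) = -1013/(-239) = -1013*(-1/239) = 1013/239 ≈ 4.2385)
z(f) = 1/(1013/239 + f) (z(f) = 1/(f + 1013/239) = 1/(1013/239 + f))
(783548 - 1*(-363331)) - z(740) = (783548 - 1*(-363331)) - 239/(1013 + 239*740) = (783548 + 363331) - 239/(1013 + 176860) = 1146879 - 239/177873 = 203998808128/177873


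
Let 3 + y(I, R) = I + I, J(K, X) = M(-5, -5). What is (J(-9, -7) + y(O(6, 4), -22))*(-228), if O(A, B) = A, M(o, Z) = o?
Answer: -912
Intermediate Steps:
J(K, X) = -5
y(I, R) = -3 + 2*I (y(I, R) = -3 + (I + I) = -3 + 2*I)
(J(-9, -7) + y(O(6, 4), -22))*(-228) = (-5 + (-3 + 2*6))*(-228) = (-5 + (-3 + 12))*(-228) = (-5 + 9)*(-228) = 4*(-228) = -912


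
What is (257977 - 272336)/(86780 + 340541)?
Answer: -14359/427321 ≈ -0.033602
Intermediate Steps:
(257977 - 272336)/(86780 + 340541) = -14359/427321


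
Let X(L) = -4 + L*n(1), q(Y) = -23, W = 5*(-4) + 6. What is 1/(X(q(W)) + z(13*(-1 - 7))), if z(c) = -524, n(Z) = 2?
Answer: -1/574 ≈ -0.0017422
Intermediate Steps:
W = -14 (W = -20 + 6 = -14)
X(L) = -4 + 2*L (X(L) = -4 + L*2 = -4 + 2*L)
1/(X(q(W)) + z(13*(-1 - 7))) = 1/((-4 + 2*(-23)) - 524) = 1/((-4 - 46) - 524) = 1/(-50 - 524) = 1/(-574) = -1/574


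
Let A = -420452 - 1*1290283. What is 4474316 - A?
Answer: 6185051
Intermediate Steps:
A = -1710735 (A = -420452 - 1290283 = -1710735)
4474316 - A = 4474316 - 1*(-1710735) = 4474316 + 1710735 = 6185051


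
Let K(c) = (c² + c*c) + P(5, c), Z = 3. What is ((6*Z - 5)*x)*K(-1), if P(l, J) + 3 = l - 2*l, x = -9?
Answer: 702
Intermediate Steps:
P(l, J) = -3 - l (P(l, J) = -3 + (l - 2*l) = -3 - l)
K(c) = -8 + 2*c² (K(c) = (c² + c*c) + (-3 - 1*5) = (c² + c²) + (-3 - 5) = 2*c² - 8 = -8 + 2*c²)
((6*Z - 5)*x)*K(-1) = ((6*3 - 5)*(-9))*(-8 + 2*(-1)²) = ((18 - 5)*(-9))*(-8 + 2*1) = (13*(-9))*(-8 + 2) = -117*(-6) = 702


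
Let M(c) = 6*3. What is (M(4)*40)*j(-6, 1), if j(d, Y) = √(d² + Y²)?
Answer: 720*√37 ≈ 4379.6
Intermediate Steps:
M(c) = 18
j(d, Y) = √(Y² + d²)
(M(4)*40)*j(-6, 1) = (18*40)*√(1² + (-6)²) = 720*√(1 + 36) = 720*√37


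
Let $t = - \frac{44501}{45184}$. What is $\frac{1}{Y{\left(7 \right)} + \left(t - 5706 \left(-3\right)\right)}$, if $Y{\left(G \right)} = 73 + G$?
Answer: $\frac{45184}{777029931} \approx 5.815 \cdot 10^{-5}$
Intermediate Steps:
$t = - \frac{44501}{45184}$ ($t = \left(-44501\right) \frac{1}{45184} = - \frac{44501}{45184} \approx -0.98488$)
$\frac{1}{Y{\left(7 \right)} + \left(t - 5706 \left(-3\right)\right)} = \frac{1}{\left(73 + 7\right) - \left(\frac{44501}{45184} + 5706 \left(-3\right)\right)} = \frac{1}{80 - - \frac{773415211}{45184}} = \frac{1}{80 + \left(- \frac{44501}{45184} + 17118\right)} = \frac{1}{80 + \frac{773415211}{45184}} = \frac{1}{\frac{777029931}{45184}} = \frac{45184}{777029931}$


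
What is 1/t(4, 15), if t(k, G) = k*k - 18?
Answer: -½ ≈ -0.50000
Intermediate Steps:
t(k, G) = -18 + k² (t(k, G) = k² - 18 = -18 + k²)
1/t(4, 15) = 1/(-18 + 4²) = 1/(-18 + 16) = 1/(-2) = -½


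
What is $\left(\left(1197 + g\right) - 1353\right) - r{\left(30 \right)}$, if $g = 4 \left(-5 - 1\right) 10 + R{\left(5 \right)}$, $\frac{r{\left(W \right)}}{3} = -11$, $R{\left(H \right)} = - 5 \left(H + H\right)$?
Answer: $-413$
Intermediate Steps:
$R{\left(H \right)} = - 10 H$ ($R{\left(H \right)} = - 5 \cdot 2 H = - 10 H$)
$r{\left(W \right)} = -33$ ($r{\left(W \right)} = 3 \left(-11\right) = -33$)
$g = -290$ ($g = 4 \left(-5 - 1\right) 10 - 50 = 4 \left(-6\right) 10 - 50 = \left(-24\right) 10 - 50 = -240 - 50 = -290$)
$\left(\left(1197 + g\right) - 1353\right) - r{\left(30 \right)} = \left(\left(1197 - 290\right) - 1353\right) - -33 = \left(907 - 1353\right) + 33 = -446 + 33 = -413$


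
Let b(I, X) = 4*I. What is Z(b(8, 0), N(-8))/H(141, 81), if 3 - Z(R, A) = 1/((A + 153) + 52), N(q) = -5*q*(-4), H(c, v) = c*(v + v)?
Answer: 67/513945 ≈ 0.00013036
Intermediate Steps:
H(c, v) = 2*c*v (H(c, v) = c*(2*v) = 2*c*v)
N(q) = 20*q
Z(R, A) = 3 - 1/(205 + A) (Z(R, A) = 3 - 1/((A + 153) + 52) = 3 - 1/((153 + A) + 52) = 3 - 1/(205 + A))
Z(b(8, 0), N(-8))/H(141, 81) = ((614 + 3*(20*(-8)))/(205 + 20*(-8)))/((2*141*81)) = ((614 + 3*(-160))/(205 - 160))/22842 = ((614 - 480)/45)*(1/22842) = ((1/45)*134)*(1/22842) = (134/45)*(1/22842) = 67/513945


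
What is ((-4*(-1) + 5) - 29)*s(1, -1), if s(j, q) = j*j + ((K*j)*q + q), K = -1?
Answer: -20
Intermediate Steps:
s(j, q) = q + j**2 - j*q (s(j, q) = j*j + ((-j)*q + q) = j**2 + (-j*q + q) = j**2 + (q - j*q) = q + j**2 - j*q)
((-4*(-1) + 5) - 29)*s(1, -1) = ((-4*(-1) + 5) - 29)*(-1 + 1**2 - 1*1*(-1)) = ((4 + 5) - 29)*(-1 + 1 + 1) = (9 - 29)*1 = -20*1 = -20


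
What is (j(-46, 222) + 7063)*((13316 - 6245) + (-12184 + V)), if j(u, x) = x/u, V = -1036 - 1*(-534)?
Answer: -911527870/23 ≈ -3.9632e+7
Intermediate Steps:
V = -502 (V = -1036 + 534 = -502)
(j(-46, 222) + 7063)*((13316 - 6245) + (-12184 + V)) = (222/(-46) + 7063)*((13316 - 6245) + (-12184 - 502)) = (222*(-1/46) + 7063)*(7071 - 12686) = (-111/23 + 7063)*(-5615) = (162338/23)*(-5615) = -911527870/23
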